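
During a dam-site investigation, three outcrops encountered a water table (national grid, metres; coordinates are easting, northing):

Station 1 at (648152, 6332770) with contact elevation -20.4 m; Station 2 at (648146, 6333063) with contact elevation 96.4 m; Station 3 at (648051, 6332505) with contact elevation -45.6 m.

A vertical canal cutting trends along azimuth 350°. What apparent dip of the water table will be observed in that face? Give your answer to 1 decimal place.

27.0°

Two edge vectors: Station 1→Station 2 = (-6, 293, 116.8), Station 1→Station 3 = (-101, -265, -25.2).
Normal n = (Station 1→Station 2) × (Station 1→Station 3) = (23568.4, -11948, 31183).
So ∂z/∂easting = −n_x/n_z = −0.75581 and ∂z/∂northing = −n_y/n_z = 0.38316.
Unit vector along 350° is (sin 350°, cos 350°) = (-0.1736, 0.9848).
Slope in that direction = a·(-0.1736) + b·(0.9848) = 0.50858.
Apparent dip = arctan|0.50858| = 27.0° (true dip is 40.3°, so apparent ≤ true as expected).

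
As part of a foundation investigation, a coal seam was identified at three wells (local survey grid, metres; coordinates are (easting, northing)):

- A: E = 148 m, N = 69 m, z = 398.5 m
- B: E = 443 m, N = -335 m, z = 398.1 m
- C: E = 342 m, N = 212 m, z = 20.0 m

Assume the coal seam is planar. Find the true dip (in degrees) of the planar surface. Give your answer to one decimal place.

Two edge vectors: A→B = (295, -404, -0.4), A→C = (194, 143, -378.5).
Normal n = (A→B) × (A→C) = (152971.2, 111579.9, 120561).
So ∂z/∂E = −n_x/n_z = −1.26883 and ∂z/∂N = −n_y/n_z = −0.92551.
Gradient magnitude |∇z| = √(a² + b²) = √(1.60993 + 0.85656) = 1.57051.
True dip = arctan(1.57051) = 57.5°, dipping toward NE (azimuth ≈ 054°).

57.5°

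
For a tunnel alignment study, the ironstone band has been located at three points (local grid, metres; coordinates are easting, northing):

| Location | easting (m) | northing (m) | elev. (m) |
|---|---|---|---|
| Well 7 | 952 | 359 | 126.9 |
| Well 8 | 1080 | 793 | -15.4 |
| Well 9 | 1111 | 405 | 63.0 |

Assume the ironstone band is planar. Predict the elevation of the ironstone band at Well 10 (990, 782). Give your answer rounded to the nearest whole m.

17 m

Let the plane be z = a·easting + b·northing + c.
Well 8−Well 7: 128a + 434b = −142.3;  Well 9−Well 7: 159a + 46b = −63.9.
Solving gives a = −0.33567, b = −0.22888.
Then c = 126.9 − a·952 − b·359 = 528.63.
At (990, 782): z = −332.3 − 179.0 + 528.63 = 17.3 m.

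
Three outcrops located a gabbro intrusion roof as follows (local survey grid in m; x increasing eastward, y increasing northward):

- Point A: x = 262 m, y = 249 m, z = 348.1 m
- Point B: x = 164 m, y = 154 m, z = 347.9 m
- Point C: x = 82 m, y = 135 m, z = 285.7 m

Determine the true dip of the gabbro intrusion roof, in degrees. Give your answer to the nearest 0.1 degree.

Let the plane be z = a·x + b·y + c.
Point B−Point A: −98a − 95b = −0.2;  Point C−Point A: −180a − 114b = −62.4.
Solving gives a = 0.99615, b = −1.02551.
Gradient magnitude |∇z| = √(a² + b²) = √(0.99232 + 1.05166) = 1.42968.
True dip = arctan(1.42968) = 55.0°, dipping toward NW (azimuth ≈ 316°).

55.0°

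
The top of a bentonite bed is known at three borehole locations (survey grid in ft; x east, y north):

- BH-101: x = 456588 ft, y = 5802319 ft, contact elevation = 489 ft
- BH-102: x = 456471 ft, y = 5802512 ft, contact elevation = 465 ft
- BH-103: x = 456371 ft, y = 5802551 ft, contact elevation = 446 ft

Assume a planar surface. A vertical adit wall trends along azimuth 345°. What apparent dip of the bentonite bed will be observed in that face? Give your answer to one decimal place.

Two edge vectors: BH-101→BH-102 = (-117, 193, -24), BH-101→BH-103 = (-217, 232, -43).
Normal n = (BH-101→BH-102) × (BH-101→BH-103) = (-2731, 177, 14737).
So ∂z/∂x = −n_x/n_z = 0.18532 and ∂z/∂y = −n_y/n_z = −0.01201.
Unit vector along 345° is (sin 345°, cos 345°) = (-0.2588, 0.9659).
Slope in that direction = a·(-0.2588) + b·(0.9659) = −0.05956.
Apparent dip = arctan|0.05956| = 3.4° (true dip is 10.5°, so apparent ≤ true as expected).

3.4°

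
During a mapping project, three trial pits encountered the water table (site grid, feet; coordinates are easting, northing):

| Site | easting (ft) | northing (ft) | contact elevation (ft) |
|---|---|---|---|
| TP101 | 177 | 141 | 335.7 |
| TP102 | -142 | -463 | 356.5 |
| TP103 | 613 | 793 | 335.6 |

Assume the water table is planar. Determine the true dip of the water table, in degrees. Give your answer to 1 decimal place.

16.4°

Two edge vectors: TP101→TP102 = (-319, -604, 20.8), TP101→TP103 = (436, 652, -0.1).
Normal n = (TP101→TP102) × (TP101→TP103) = (-13501.2, 9036.9, 55356).
So ∂z/∂easting = −n_x/n_z = 0.24390 and ∂z/∂northing = −n_y/n_z = −0.16325.
Gradient magnitude |∇z| = √(a² + b²) = √(0.05949 + 0.02665) = 0.29349.
True dip = arctan(0.29349) = 16.4°, dipping toward NW (azimuth ≈ 304°).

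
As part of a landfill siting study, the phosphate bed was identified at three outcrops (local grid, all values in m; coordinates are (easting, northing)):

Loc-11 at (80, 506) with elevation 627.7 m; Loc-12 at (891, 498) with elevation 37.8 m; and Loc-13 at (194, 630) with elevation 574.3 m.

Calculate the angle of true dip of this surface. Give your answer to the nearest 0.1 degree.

Let the plane be z = a·E + b·N + c.
Loc-12−Loc-11: 811a − 8b = −589.9;  Loc-13−Loc-11: 114a + 124b = −53.4.
Solving gives a = −0.72505, b = 0.23593.
Gradient magnitude |∇z| = √(a² + b²) = √(0.52569 + 0.05566) = 0.76247.
True dip = arctan(0.76247) = 37.3°, dipping toward ESE (azimuth ≈ 108°).

37.3°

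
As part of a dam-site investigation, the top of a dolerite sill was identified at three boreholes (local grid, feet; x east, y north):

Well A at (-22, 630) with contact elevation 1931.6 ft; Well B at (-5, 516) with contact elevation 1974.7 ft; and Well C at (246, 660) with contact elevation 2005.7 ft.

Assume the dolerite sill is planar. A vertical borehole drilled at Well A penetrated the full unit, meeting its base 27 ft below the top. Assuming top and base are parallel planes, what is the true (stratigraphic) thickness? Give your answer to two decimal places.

Two edge vectors: Well A→Well B = (17, -114, 43.1), Well A→Well C = (268, 30, 74.1).
Normal n = (Well A→Well B) × (Well A→Well C) = (-9740.4, 10291.1, 31062).
So ∂z/∂x = −n_x/n_z = 0.31358 and ∂z/∂y = −n_y/n_z = −0.33131.
|∇z| = √(a²+b²) = 0.45618, so dip δ = arctan(0.45618) = 24.52°.
True thickness = vertical thickness × cos δ = 27 × cos 24.52° = 24.56 ft.

24.56 ft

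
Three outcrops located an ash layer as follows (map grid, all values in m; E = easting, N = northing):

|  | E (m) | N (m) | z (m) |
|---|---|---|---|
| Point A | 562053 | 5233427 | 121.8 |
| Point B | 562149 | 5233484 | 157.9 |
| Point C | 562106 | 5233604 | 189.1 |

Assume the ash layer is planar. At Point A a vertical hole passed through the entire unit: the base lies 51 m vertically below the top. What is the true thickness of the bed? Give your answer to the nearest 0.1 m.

47.8 m

Two edge vectors: Point A→Point B = (96, 57, 36.1), Point A→Point C = (53, 177, 67.3).
Normal n = (Point A→Point B) × (Point A→Point C) = (-2553.6, -4547.5, 13971).
So ∂z/∂E = −n_x/n_z = 0.18278 and ∂z/∂N = −n_y/n_z = 0.32550.
|∇z| = √(a²+b²) = 0.37330, so dip δ = arctan(0.37330) = 20.47°.
True thickness = vertical thickness × cos δ = 51 × cos 20.47° = 47.8 m.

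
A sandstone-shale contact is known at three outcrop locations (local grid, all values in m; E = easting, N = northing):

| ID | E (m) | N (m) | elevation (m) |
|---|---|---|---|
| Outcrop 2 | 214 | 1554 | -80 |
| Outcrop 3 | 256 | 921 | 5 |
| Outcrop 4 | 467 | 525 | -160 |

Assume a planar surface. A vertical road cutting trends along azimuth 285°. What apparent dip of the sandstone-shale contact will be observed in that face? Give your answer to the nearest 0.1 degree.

Two edge vectors: Outcrop 2→Outcrop 3 = (42, -633, 85), Outcrop 2→Outcrop 4 = (253, -1029, -80).
Normal n = (Outcrop 2→Outcrop 3) × (Outcrop 2→Outcrop 4) = (138105, 24865, 116931).
So ∂z/∂E = −n_x/n_z = −1.18108 and ∂z/∂N = −n_y/n_z = −0.21265.
Unit vector along 285° is (sin 285°, cos 285°) = (-0.9659, 0.2588).
Slope in that direction = a·(-0.9659) + b·(0.2588) = 1.08580.
Apparent dip = arctan|1.08580| = 47.4° (true dip is 50.2°, so apparent ≤ true as expected).

47.4°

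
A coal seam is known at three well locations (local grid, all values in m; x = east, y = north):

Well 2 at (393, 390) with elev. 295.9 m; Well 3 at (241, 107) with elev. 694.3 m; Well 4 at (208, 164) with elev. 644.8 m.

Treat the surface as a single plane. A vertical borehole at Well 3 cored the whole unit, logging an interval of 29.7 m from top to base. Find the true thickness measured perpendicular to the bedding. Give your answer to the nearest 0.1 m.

Two edge vectors: Well 2→Well 3 = (-152, -283, 398.4), Well 2→Well 4 = (-185, -226, 348.9).
Normal n = (Well 2→Well 3) × (Well 2→Well 4) = (-8700.3, -20671.2, -18003).
So ∂z/∂x = −n_x/n_z = −0.48327 and ∂z/∂y = −n_y/n_z = −1.14821.
|∇z| = √(a²+b²) = 1.24577, so dip δ = arctan(1.24577) = 51.25°.
True thickness = vertical thickness × cos δ = 29.7 × cos 51.25° = 18.6 m.

18.6 m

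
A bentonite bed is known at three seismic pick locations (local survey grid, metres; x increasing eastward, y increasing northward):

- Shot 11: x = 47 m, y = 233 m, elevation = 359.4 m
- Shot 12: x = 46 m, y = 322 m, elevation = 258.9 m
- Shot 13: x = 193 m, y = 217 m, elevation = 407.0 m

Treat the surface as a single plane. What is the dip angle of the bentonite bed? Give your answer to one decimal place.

48.9°

Two edge vectors: Shot 11→Shot 12 = (-1, 89, -100.5), Shot 11→Shot 13 = (146, -16, 47.6).
Normal n = (Shot 11→Shot 12) × (Shot 11→Shot 13) = (2628.4, -14625.4, -12978).
So ∂z/∂x = −n_x/n_z = 0.20253 and ∂z/∂y = −n_y/n_z = −1.12694.
Gradient magnitude |∇z| = √(a² + b²) = √(0.04102 + 1.26999) = 1.14499.
True dip = arctan(1.14499) = 48.9°, dipping toward N (azimuth ≈ 350°).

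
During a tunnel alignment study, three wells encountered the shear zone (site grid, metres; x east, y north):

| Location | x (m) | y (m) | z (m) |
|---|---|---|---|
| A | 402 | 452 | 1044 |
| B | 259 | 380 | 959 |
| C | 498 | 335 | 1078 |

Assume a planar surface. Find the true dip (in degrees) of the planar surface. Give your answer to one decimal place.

28.5°

Let the plane be z = a·x + b·y + c.
B−A: −143a − 72b = −85;  C−A: 96a − 117b = 34.
Solving gives a = 0.52417, b = 0.13949.
Gradient magnitude |∇z| = √(a² + b²) = √(0.27476 + 0.01946) = 0.54242.
True dip = arctan(0.54242) = 28.5°, dipping toward WSW (azimuth ≈ 255°).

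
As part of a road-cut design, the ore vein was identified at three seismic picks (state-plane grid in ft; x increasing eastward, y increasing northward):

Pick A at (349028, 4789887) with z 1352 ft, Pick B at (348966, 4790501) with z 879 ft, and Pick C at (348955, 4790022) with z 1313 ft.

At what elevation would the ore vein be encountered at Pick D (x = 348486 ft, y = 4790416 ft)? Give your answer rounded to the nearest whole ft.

Two edge vectors: Pick A→Pick B = (-62, 614, -473), Pick A→Pick C = (-73, 135, -39).
Normal n = (Pick A→Pick B) × (Pick A→Pick C) = (39909, 32111, 36452).
So ∂z/∂x = −n_x/n_z = −1.09483705 and ∂z/∂y = −n_y/n_z = −0.88091188.
Intercept c from Pick A: 1352 + 382128.78 + 4219468.38 = 4602949.17.
At (348486, 4790416): z = −381535.4 − 4219934.4 + 4602949.17 = 1479.4 ft.

1479 ft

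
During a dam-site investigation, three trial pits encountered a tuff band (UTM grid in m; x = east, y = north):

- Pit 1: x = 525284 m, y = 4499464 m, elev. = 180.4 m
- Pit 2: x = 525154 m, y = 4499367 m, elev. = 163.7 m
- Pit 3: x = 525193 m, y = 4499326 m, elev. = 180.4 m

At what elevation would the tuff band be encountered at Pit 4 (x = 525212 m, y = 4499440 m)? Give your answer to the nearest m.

166 m

Two edge vectors: Pit 1→Pit 2 = (-130, -97, -16.7), Pit 1→Pit 3 = (-91, -138, 0).
Normal n = (Pit 1→Pit 2) × (Pit 1→Pit 3) = (-2304.6, 1519.7, 9113).
So ∂z/∂x = −n_x/n_z = 0.25289147 and ∂z/∂y = −n_y/n_z = −0.16676177.
Intercept c from Pit 1: 180.4 − 132839.84 + 750338.58 = 617679.13.
At (525212, 4499440): z = 132821.6 − 750334.6 + 617679.13 = 166.2 m.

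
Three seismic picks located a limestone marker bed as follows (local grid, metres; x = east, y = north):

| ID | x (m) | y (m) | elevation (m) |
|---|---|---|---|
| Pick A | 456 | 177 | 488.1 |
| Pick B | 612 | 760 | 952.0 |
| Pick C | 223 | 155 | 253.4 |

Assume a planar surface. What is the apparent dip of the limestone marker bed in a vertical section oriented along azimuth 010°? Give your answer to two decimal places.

Let the plane be z = a·x + b·y + c.
Pick B−Pick A: 156a + 583b = 463.9;  Pick C−Pick A: −233a − 22b = −234.7.
Solving gives a = 0.95633, b = 0.53982.
Unit vector along 010° is (sin 10°, cos 10°) = (0.1736, 0.9848).
Slope in that direction = a·(0.1736) + b·(0.9848) = 0.69768.
Apparent dip = arctan|0.69768| = 34.90° (true dip is 47.7°, so apparent ≤ true as expected).

34.90°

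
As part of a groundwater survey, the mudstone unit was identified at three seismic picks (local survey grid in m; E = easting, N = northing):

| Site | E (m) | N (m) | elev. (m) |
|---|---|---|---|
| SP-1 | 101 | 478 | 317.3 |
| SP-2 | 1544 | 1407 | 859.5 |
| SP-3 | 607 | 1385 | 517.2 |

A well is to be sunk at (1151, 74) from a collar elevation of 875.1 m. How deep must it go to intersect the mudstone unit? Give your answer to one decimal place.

181.4 m

Let the plane be z = a·E + b·N + c.
SP-2−SP-1: 1443a + 929b = 542.2;  SP-3−SP-1: 506a + 907b = 199.9.
Solving gives a = 0.364920, b = 0.016814.
Then c = 317.3 − a·101 − b·478 = 272.41.
At (1151, 74): z_contact = 420.02 + 1.24 + 272.41 = 693.67 m.
Depth below ground = 875.1 − 693.67 = 181.4 m.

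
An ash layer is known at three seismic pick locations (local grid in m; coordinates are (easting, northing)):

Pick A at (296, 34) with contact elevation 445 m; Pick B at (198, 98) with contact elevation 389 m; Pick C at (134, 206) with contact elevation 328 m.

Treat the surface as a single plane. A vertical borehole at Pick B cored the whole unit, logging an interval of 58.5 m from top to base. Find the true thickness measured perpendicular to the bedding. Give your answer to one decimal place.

52.4 m

Let the plane be z = a·E + b·N + c.
Pick B−Pick A: −98a + 64b = −56;  Pick C−Pick A: −162a + 172b = −117.
Solving gives a = 0.33046, b = −0.36899.
|∇z| = √(a²+b²) = 0.49533, so dip δ = arctan(0.49533) = 26.35°.
True thickness = vertical thickness × cos δ = 58.5 × cos 26.35° = 52.4 m.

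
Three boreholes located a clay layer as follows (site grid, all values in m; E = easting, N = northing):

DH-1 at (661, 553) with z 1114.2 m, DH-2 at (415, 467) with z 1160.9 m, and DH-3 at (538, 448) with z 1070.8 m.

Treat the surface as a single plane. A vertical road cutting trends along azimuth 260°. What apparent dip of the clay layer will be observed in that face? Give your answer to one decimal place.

20.3°

Let the plane be z = a·E + b·N + c.
DH-2−DH-1: −246a − 86b = 46.7;  DH-3−DH-1: −123a − 105b = −43.4.
Solving gives a = −0.56621, b = 1.07661.
Unit vector along 260° is (sin 260°, cos 260°) = (-0.9848, -0.1736).
Slope in that direction = a·(-0.9848) + b·(-0.1736) = 0.37066.
Apparent dip = arctan|0.37066| = 20.3° (true dip is 50.6°, so apparent ≤ true as expected).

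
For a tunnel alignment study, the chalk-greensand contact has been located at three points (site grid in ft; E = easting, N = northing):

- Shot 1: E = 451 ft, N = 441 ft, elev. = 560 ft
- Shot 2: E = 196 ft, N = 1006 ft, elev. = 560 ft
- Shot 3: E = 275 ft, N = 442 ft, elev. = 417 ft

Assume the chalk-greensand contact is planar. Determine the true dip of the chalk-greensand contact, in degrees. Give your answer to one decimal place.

41.8°

Two edge vectors: Shot 1→Shot 2 = (-255, 565, 0), Shot 1→Shot 3 = (-176, 1, -143).
Normal n = (Shot 1→Shot 2) × (Shot 1→Shot 3) = (-80795, -36465, 99185).
So ∂z/∂E = −n_x/n_z = 0.81459 and ∂z/∂N = −n_y/n_z = 0.36765.
Gradient magnitude |∇z| = √(a² + b²) = √(0.66356 + 0.13516) = 0.89371.
True dip = arctan(0.89371) = 41.8°, dipping toward WSW (azimuth ≈ 246°).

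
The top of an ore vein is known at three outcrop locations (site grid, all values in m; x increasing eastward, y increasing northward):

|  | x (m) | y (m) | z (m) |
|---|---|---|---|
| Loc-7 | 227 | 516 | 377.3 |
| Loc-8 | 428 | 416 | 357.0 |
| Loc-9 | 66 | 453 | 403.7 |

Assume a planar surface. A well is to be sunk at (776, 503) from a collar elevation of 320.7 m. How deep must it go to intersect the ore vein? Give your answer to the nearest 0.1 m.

Let the plane be z = a·x + b·y + c.
Loc-8−Loc-7: 201a − 100b = −20.3;  Loc-9−Loc-7: −161a − 63b = 26.4.
Solving gives a = −0.13625, b = −0.07086.
Then c = 377.3 − a·227 − b·516 = 444.79.
At (776, 503): z_contact = −105.73 − 35.64 + 444.79 = 303.42 m.
Depth below ground = 320.7 − 303.42 = 17.3 m.

17.3 m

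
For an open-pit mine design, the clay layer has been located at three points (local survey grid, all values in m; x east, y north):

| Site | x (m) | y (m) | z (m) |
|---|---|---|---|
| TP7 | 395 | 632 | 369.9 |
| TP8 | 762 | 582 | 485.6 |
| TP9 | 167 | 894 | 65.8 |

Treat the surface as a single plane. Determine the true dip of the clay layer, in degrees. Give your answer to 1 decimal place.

Let the plane be z = a·x + b·y + c.
TP8−TP7: 367a − 50b = 115.7;  TP9−TP7: −228a + 262b = −304.1.
Solving gives a = 0.17826, b = −1.00556.
Gradient magnitude |∇z| = √(a² + b²) = √(0.03178 + 1.01115) = 1.02124.
True dip = arctan(1.02124) = 45.6°, dipping toward N (azimuth ≈ 350°).

45.6°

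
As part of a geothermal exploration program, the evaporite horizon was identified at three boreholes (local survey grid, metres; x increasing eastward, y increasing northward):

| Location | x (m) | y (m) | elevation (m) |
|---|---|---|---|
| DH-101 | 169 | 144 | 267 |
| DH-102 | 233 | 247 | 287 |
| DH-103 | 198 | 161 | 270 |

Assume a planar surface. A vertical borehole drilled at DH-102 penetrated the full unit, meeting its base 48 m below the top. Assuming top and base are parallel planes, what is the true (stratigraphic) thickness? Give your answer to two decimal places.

47.02 m

Two edge vectors: DH-101→DH-102 = (64, 103, 20), DH-101→DH-103 = (29, 17, 3).
Normal n = (DH-101→DH-102) × (DH-101→DH-103) = (-31, 388, -1899).
So ∂z/∂x = −n_x/n_z = −0.01632 and ∂z/∂y = −n_y/n_z = 0.20432.
|∇z| = √(a²+b²) = 0.20497, so dip δ = arctan(0.20497) = 11.58°.
True thickness = vertical thickness × cos δ = 48 × cos 11.58° = 47.02 m.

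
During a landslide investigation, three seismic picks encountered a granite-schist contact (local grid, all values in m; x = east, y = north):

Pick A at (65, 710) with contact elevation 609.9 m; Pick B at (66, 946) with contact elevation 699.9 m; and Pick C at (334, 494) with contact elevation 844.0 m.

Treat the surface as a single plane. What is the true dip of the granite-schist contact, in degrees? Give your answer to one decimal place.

50.9°

Let the plane be z = a·x + b·y + c.
Pick B−Pick A: 1a + 236b = 90;  Pick C−Pick A: 269a − 216b = 234.1.
Solving gives a = 1.17249, b = 0.37639.
Gradient magnitude |∇z| = √(a² + b²) = √(1.37473 + 0.14167) = 1.23142.
True dip = arctan(1.23142) = 50.9°, dipping toward WSW (azimuth ≈ 252°).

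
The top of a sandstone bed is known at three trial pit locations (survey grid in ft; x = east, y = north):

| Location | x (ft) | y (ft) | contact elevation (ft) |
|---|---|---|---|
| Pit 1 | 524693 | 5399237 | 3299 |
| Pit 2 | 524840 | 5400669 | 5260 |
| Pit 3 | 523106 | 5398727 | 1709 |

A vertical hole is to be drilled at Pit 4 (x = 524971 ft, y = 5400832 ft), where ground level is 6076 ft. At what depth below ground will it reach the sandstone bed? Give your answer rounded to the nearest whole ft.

Let the plane be z = a·x + b·y + c.
Pit 2−Pit 1: 147a + 1432b = 1961;  Pit 3−Pit 1: −1587a − 510b = −1590.
Solving gives a = 0.58098010, b = 1.30977369.
Then c = 3299 − a·524693 − b·5399237 = −7373315.76.
At (524971, 5400832): z_contact = 304997.7 + 7073867.7 − 7373315.76 = 5549.6 ft.
Depth below ground = 6076 − 5549.6 = 526 ft.

526 ft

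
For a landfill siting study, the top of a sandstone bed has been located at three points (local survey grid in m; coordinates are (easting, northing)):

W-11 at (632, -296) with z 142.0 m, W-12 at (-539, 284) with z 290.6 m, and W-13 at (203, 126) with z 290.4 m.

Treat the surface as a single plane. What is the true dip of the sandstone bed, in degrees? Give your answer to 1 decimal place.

24.6°

Let the plane be z = a·E + b·N + c.
W-12−W-11: −1171a + 580b = 148.6;  W-13−W-11: −429a + 422b = 148.4.
Solving gives a = 0.09523, b = 0.44846.
Gradient magnitude |∇z| = √(a² + b²) = √(0.00907 + 0.20112) = 0.45846.
True dip = arctan(0.45846) = 24.6°, dipping toward SSW (azimuth ≈ 192°).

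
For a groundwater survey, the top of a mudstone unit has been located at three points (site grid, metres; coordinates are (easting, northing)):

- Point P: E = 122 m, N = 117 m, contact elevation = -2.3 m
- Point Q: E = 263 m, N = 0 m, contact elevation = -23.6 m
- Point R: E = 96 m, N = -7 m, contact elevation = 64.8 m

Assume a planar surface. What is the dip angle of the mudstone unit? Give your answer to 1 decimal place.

Let the plane be z = a·E + b·N + c.
Point Q−Point P: 141a − 117b = −21.3;  Point R−Point P: −26a − 124b = 67.1.
Solving gives a = −0.51115, b = −0.43395.
Gradient magnitude |∇z| = √(a² + b²) = √(0.26128 + 0.18831) = 0.67052.
True dip = arctan(0.67052) = 33.8°, dipping toward NE (azimuth ≈ 050°).

33.8°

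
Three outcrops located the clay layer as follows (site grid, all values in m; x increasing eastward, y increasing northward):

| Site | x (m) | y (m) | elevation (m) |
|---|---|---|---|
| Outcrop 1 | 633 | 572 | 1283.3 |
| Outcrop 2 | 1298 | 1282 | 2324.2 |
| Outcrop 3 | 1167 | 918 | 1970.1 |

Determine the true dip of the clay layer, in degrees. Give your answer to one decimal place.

47.3°

Two edge vectors: Outcrop 1→Outcrop 2 = (665, 710, 1040.9), Outcrop 1→Outcrop 3 = (534, 346, 686.8).
Normal n = (Outcrop 1→Outcrop 2) × (Outcrop 1→Outcrop 3) = (127476.6, 99118.6, -149050).
So ∂z/∂x = −n_x/n_z = 0.85526 and ∂z/∂y = −n_y/n_z = 0.66500.
Gradient magnitude |∇z| = √(a² + b²) = √(0.73147 + 0.44223) = 1.08337.
True dip = arctan(1.08337) = 47.3°, dipping toward SW (azimuth ≈ 232°).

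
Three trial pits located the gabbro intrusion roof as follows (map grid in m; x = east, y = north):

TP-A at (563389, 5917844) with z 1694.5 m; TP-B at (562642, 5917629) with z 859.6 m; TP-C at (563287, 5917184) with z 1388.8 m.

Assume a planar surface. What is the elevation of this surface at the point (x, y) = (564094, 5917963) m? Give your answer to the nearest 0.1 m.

Let the plane be z = a·x + b·y + c.
TP-B−TP-A: −747a − 215b = −834.9;  TP-C−TP-A: −102a − 660b = −305.7.
Solving gives a = 1.030182131, b = 0.303971853.
Then c = 1694.5 − a·563389 − b·5917844 = −2377556.78.
At (564094, 5917963): z = 581119.6 + 1798894.2 − 2377556.78 = 2457.0 m.

2457.0 m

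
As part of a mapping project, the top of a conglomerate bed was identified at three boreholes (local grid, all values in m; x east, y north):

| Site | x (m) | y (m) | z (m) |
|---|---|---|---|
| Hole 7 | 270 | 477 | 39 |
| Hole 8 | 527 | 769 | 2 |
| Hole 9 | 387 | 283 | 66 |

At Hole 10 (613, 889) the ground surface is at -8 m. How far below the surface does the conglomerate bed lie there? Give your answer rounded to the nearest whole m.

Let the plane be z = a·x + b·y + c.
Hole 8−Hole 7: 257a + 292b = −37;  Hole 9−Hole 7: 117a − 194b = 27.
Solving gives a = 0.00840, b = −0.13411.
Then c = 39 − a·270 − b·477 = 100.70.
At (613, 889): z_contact = 5.2 − 119.2 + 100.70 = -13.4 m.
Depth below ground = -8 − (-13.4) = 5 m.

5 m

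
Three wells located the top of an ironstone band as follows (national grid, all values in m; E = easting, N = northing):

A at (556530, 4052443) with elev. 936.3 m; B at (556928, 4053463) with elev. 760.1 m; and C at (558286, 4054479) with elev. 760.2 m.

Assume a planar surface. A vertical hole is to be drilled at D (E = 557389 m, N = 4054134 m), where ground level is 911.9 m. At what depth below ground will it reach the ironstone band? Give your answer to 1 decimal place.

Two edge vectors: A→B = (398, 1020, -176.2), A→C = (1756, 2036, -176.1).
Normal n = (A→B) × (A→C) = (179121.2, -239319.4, -980792).
So ∂z/∂E = −n_x/n_z = 0.182629141 and ∂z/∂N = −n_y/n_z = −0.244006272.
Intercept c from A: 936.3 − 101638.60 + 988821.51 = 888119.22.
At (557389, 4054134): z_contact = 101795.47 − 989234.13 + 888119.22 = 680.56 m.
Depth below ground = 911.9 − 680.56 = 231.3 m.

231.3 m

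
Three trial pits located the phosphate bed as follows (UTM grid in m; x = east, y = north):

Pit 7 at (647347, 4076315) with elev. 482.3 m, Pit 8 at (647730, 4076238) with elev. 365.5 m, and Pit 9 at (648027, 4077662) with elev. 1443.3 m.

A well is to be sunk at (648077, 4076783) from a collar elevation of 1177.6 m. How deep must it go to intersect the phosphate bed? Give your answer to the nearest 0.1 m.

Let the plane be z = a·x + b·y + c.
Pit 8−Pit 7: 383a − 77b = −116.8;  Pit 9−Pit 7: 680a + 1347b = 961.
Solving gives a = −0.146644940, b = 0.787467379.
Then c = 482.3 − a·647347 − b·4076315 = −3114552.63.
At (648077, 4076783): z_contact = −95037.21 + 3210333.62 − 3114552.63 = 743.78 m.
Depth below ground = 1177.6 − 743.78 = 433.8 m.

433.8 m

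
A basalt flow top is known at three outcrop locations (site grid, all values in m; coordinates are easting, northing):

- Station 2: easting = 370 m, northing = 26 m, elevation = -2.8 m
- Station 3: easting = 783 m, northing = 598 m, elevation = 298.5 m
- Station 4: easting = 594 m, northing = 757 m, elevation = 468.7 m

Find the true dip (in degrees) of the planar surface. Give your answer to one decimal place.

Let the plane be z = a·easting + b·northing + c.
Station 3−Station 2: 413a + 572b = 301.3;  Station 4−Station 2: 224a + 731b = 471.5.
Solving gives a = −0.28455, b = 0.73220.
Gradient magnitude |∇z| = √(a² + b²) = √(0.08097 + 0.53612) = 0.78555.
True dip = arctan(0.78555) = 38.2°, dipping toward SSE (azimuth ≈ 159°).

38.2°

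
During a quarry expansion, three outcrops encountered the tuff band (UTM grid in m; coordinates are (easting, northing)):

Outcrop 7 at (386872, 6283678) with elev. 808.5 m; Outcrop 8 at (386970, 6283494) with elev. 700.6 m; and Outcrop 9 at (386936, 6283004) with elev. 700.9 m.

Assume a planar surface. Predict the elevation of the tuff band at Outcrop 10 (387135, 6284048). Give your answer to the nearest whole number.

Let the plane be z = a·E + b·N + c.
Outcrop 8−Outcrop 7: 98a − 184b = −107.9;  Outcrop 9−Outcrop 7: 64a − 674b = −107.6.
Solving gives a = −0.97513081, b = 0.06704989.
Then c = 808.5 − a·386872 − b·6283678 = −43260.63.
At (387135, 6284048): z = −377507.3 + 421344.7 − 43260.63 = 576.8 m.

577 m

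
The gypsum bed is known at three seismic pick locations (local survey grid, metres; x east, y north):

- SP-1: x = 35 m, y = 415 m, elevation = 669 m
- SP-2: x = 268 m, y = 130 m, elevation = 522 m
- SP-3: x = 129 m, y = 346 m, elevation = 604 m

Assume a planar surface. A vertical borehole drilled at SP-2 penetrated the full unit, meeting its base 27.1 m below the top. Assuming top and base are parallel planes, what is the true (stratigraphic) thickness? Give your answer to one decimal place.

21.2 m

Let the plane be z = a·x + b·y + c.
SP-2−SP-1: 233a − 285b = −147;  SP-3−SP-1: 94a − 69b = −65.
Solving gives a = −0.78241, b = −0.12387.
|∇z| = √(a²+b²) = 0.79216, so dip δ = arctan(0.79216) = 38.38°.
True thickness = vertical thickness × cos δ = 27.1 × cos 38.38° = 21.2 m.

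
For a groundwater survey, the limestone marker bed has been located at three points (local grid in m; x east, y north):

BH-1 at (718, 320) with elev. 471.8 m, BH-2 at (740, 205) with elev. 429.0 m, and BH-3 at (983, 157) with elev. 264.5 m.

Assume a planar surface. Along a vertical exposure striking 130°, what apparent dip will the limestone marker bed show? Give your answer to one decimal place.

Two edge vectors: BH-1→BH-2 = (22, -115, -42.8), BH-1→BH-3 = (265, -163, -207.3).
Normal n = (BH-1→BH-2) × (BH-1→BH-3) = (16863.1, -6781.4, 26889).
So ∂z/∂x = −n_x/n_z = −0.62714 and ∂z/∂y = −n_y/n_z = 0.25220.
Unit vector along 130° is (sin 130°, cos 130°) = (0.7660, -0.6428).
Slope in that direction = a·(0.7660) + b·(-0.6428) = −0.64253.
Apparent dip = arctan|0.64253| = 32.7° (true dip is 34.1°, so apparent ≤ true as expected).

32.7°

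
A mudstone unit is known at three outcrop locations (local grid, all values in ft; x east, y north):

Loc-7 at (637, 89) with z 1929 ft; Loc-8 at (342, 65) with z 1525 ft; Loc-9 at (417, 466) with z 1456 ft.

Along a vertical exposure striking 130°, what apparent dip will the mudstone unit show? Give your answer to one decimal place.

53.6°

Let the plane be z = a·x + b·y + c.
Loc-8−Loc-7: −295a − 24b = −404;  Loc-9−Loc-7: −220a + 377b = −473.
Solving gives a = 1.40487, b = −0.43483.
Unit vector along 130° is (sin 130°, cos 130°) = (0.7660, -0.6428).
Slope in that direction = a·(0.7660) + b·(-0.6428) = 1.35569.
Apparent dip = arctan|1.35569| = 53.6° (true dip is 55.8°, so apparent ≤ true as expected).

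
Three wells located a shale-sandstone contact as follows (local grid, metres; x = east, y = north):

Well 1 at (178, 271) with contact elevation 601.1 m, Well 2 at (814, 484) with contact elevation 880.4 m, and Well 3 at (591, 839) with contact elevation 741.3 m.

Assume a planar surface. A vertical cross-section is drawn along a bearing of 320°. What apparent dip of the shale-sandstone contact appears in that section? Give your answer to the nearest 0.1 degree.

Let the plane be z = a·x + b·y + c.
Well 2−Well 1: 636a + 213b = 279.3;  Well 3−Well 1: 413a + 568b = 140.2.
Solving gives a = 0.47124, b = −0.09581.
Unit vector along 320° is (sin 320°, cos 320°) = (-0.6428, 0.7660).
Slope in that direction = a·(-0.6428) + b·(0.7660) = −0.37630.
Apparent dip = arctan|0.37630| = 20.6° (true dip is 25.7°, so apparent ≤ true as expected).

20.6°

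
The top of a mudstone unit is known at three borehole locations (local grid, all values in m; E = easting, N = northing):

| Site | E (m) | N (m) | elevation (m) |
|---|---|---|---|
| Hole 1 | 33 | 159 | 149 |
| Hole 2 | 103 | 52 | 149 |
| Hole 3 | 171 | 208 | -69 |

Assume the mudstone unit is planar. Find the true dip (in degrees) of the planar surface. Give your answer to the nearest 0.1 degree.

56.9°

Two edge vectors: Hole 1→Hole 2 = (70, -107, 0), Hole 1→Hole 3 = (138, 49, -218).
Normal n = (Hole 1→Hole 2) × (Hole 1→Hole 3) = (23326, 15260, 18196).
So ∂z/∂E = −n_x/n_z = −1.28193 and ∂z/∂N = −n_y/n_z = −0.83865.
Gradient magnitude |∇z| = √(a² + b²) = √(1.64334 + 0.70333) = 1.53188.
True dip = arctan(1.53188) = 56.9°, dipping toward ENE (azimuth ≈ 057°).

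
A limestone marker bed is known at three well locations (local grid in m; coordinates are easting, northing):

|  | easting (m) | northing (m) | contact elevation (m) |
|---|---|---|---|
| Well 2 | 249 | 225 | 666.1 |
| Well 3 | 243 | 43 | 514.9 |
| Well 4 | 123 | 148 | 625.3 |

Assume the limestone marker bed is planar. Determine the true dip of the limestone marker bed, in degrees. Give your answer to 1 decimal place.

Two edge vectors: Well 2→Well 3 = (-6, -182, -151.2), Well 2→Well 4 = (-126, -77, -40.8).
Normal n = (Well 2→Well 3) × (Well 2→Well 4) = (-4216.8, 18806.4, -22470).
So ∂z/∂easting = −n_x/n_z = −0.18766 and ∂z/∂northing = −n_y/n_z = 0.83696.
Gradient magnitude |∇z| = √(a² + b²) = √(0.03522 + 0.70050) = 0.85774.
True dip = arctan(0.85774) = 40.6°, dipping toward SSE (azimuth ≈ 167°).

40.6°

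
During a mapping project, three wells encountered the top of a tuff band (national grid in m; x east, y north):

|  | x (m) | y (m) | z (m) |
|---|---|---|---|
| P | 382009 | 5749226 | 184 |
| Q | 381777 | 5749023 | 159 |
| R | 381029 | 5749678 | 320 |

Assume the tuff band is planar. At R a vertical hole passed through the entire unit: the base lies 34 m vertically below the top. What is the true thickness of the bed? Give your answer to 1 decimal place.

33.4 m

Two edge vectors: P→Q = (-232, -203, -25), P→R = (-980, 452, 136).
Normal n = (P→Q) × (P→R) = (-16308, 56052, -303804).
So ∂z/∂x = −n_x/n_z = −0.05368 and ∂z/∂y = −n_y/n_z = 0.18450.
|∇z| = √(a²+b²) = 0.19215, so dip δ = arctan(0.19215) = 10.88°.
True thickness = vertical thickness × cos δ = 34 × cos 10.88° = 33.4 m.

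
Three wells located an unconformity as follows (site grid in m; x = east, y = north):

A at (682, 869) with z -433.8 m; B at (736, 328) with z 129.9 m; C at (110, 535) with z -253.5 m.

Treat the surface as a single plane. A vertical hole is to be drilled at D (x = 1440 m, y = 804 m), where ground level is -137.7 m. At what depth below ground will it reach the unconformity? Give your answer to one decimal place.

Two edge vectors: A→B = (54, -541, 563.7), A→C = (-572, -334, 180.3).
Normal n = (A→B) × (A→C) = (90733.5, -332172.6, -327488).
So ∂z/∂x = −n_x/n_z = 0.277059 and ∂z/∂y = −n_y/n_z = −1.014305.
Intercept c from A: -433.8 − 188.95 + 881.43 = 258.68.
At (1440, 804): z_contact = 398.96 − 815.50 + 258.68 = -157.86 m.
Depth below ground = -137.7 − (-157.86) = 20.2 m.

20.2 m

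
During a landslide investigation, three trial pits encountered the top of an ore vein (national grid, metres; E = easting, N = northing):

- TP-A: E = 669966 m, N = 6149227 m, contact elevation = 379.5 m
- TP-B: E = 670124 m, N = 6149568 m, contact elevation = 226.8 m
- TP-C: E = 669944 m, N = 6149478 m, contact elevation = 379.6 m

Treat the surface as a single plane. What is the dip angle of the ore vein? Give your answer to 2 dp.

39.23°

Two edge vectors: TP-A→TP-B = (158, 341, -152.7), TP-A→TP-C = (-22, 251, 0.1).
Normal n = (TP-A→TP-B) × (TP-A→TP-C) = (38361.8, 3343.6, 47160).
So ∂z/∂E = −n_x/n_z = −0.81344 and ∂z/∂N = −n_y/n_z = −0.07090.
Gradient magnitude |∇z| = √(a² + b²) = √(0.66168 + 0.00503) = 0.81652.
True dip = arctan(0.81652) = 39.23°, dipping toward E (azimuth ≈ 085°).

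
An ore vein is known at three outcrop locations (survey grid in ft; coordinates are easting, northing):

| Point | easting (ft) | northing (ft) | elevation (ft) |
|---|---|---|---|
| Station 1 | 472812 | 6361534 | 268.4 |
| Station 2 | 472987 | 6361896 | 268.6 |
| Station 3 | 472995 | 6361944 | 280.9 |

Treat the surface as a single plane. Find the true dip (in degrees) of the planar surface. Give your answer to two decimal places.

Let the plane be z = a·easting + b·northing + c.
Station 2−Station 1: 175a + 362b = 0.2;  Station 3−Station 1: 183a + 410b = 12.5.
Solving gives a = −0.80723, b = 0.39079.
Gradient magnitude |∇z| = √(a² + b²) = √(0.65162 + 0.15272) = 0.89685.
True dip = arctan(0.89685) = 41.89°, dipping toward ESE (azimuth ≈ 116°).

41.89°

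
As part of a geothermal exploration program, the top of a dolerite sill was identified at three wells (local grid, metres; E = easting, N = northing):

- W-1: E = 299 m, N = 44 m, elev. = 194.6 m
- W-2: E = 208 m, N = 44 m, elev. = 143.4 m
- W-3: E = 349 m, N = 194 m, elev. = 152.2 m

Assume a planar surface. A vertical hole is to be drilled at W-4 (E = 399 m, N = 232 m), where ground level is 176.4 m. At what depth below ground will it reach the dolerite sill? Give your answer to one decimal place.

13.9 m

Let the plane be z = a·E + b·N + c.
W-2−W-1: −91a + 0b = −51.2;  W-3−W-1: 50a + 150b = −42.4.
Solving gives a = 0.56264, b = −0.47021.
Then c = 194.6 − a·299 − b·44 = 47.06.
At (399, 232): z_contact = 224.49 − 109.09 + 47.06 = 162.46 m.
Depth below ground = 176.4 − 162.46 = 13.9 m.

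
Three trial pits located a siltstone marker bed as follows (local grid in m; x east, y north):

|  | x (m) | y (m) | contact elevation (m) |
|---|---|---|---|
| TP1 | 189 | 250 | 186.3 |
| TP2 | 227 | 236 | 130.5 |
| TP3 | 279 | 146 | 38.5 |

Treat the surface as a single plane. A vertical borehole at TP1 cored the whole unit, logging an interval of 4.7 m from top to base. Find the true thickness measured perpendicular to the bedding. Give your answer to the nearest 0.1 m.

2.7 m

Two edge vectors: TP1→TP2 = (38, -14, -55.8), TP1→TP3 = (90, -104, -147.8).
Normal n = (TP1→TP2) × (TP1→TP3) = (-3734, 594.4, -2692).
So ∂z/∂x = −n_x/n_z = −1.38707 and ∂z/∂y = −n_y/n_z = 0.22080.
|∇z| = √(a²+b²) = 1.40454, so dip δ = arctan(1.40454) = 54.55°.
True thickness = vertical thickness × cos δ = 4.7 × cos 54.55° = 2.7 m.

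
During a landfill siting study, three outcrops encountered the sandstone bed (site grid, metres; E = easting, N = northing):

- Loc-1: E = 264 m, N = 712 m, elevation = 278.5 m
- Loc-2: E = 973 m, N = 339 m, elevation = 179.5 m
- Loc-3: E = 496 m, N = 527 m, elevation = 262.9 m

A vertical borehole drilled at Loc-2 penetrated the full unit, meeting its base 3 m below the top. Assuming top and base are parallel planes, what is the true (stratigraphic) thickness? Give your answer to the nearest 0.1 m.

2.8 m

Two edge vectors: Loc-1→Loc-2 = (709, -373, -99), Loc-1→Loc-3 = (232, -185, -15.6).
Normal n = (Loc-1→Loc-2) × (Loc-1→Loc-3) = (-12496.2, -11907.6, -44629).
So ∂z/∂E = −n_x/n_z = −0.28000 and ∂z/∂N = −n_y/n_z = −0.26681.
|∇z| = √(a²+b²) = 0.38677, so dip δ = arctan(0.38677) = 21.14°.
True thickness = vertical thickness × cos δ = 3 × cos 21.14° = 2.8 m.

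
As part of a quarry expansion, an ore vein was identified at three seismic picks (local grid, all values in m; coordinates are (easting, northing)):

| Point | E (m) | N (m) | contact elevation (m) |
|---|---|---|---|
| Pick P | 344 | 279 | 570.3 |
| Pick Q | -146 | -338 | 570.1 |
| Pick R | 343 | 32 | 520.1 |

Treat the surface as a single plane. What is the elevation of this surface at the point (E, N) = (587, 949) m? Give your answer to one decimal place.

Let the plane be z = a·E + b·N + c.
Pick Q−Pick P: −490a − 617b = −0.2;  Pick R−Pick P: −1a − 247b = −50.2.
Solving gives a = −0.25682, b = 0.20428.
Then c = 570.3 − a·344 − b·279 = 601.65.
At (587, 949): z = −150.8 + 193.9 + 601.65 = 644.8 m.

644.8 m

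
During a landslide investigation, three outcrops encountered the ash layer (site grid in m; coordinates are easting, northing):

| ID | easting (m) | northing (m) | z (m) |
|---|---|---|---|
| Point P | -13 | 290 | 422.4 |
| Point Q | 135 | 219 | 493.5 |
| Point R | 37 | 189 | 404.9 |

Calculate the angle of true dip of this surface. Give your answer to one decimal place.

Two edge vectors: Point P→Point Q = (148, -71, 71.1), Point P→Point R = (50, -101, -17.5).
Normal n = (Point P→Point Q) × (Point P→Point R) = (8423.6, 6145, -11398).
So ∂z/∂easting = −n_x/n_z = 0.73904 and ∂z/∂northing = −n_y/n_z = 0.53913.
Gradient magnitude |∇z| = √(a² + b²) = √(0.54618 + 0.29066) = 0.91479.
True dip = arctan(0.91479) = 42.5°, dipping toward SW (azimuth ≈ 234°).

42.5°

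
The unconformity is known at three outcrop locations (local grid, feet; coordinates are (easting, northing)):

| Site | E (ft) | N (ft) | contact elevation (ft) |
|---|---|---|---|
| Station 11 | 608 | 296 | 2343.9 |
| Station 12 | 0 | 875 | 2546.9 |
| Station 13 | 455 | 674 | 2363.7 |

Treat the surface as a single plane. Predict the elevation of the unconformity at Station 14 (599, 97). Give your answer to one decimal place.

2374.9 ft

Let the plane be z = a·E + b·N + c.
Station 12−Station 11: −608a + 579b = 203;  Station 13−Station 11: −153a + 378b = 19.8.
Solving gives a = −0.46213, b = −0.13467.
Then c = 2343.9 − a·608 − b·296 = 2664.74.
At (599, 97): z = −276.8 − 13.1 + 2664.74 = 2374.9 ft.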